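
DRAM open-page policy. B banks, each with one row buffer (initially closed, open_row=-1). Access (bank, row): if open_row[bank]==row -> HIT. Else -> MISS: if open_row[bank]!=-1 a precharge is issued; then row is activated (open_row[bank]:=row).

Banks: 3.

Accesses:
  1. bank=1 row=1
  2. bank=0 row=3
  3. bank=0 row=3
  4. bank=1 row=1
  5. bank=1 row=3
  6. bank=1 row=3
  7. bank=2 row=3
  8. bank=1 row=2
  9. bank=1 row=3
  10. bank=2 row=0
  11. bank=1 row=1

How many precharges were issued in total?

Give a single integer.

Answer: 5

Derivation:
Acc 1: bank1 row1 -> MISS (open row1); precharges=0
Acc 2: bank0 row3 -> MISS (open row3); precharges=0
Acc 3: bank0 row3 -> HIT
Acc 4: bank1 row1 -> HIT
Acc 5: bank1 row3 -> MISS (open row3); precharges=1
Acc 6: bank1 row3 -> HIT
Acc 7: bank2 row3 -> MISS (open row3); precharges=1
Acc 8: bank1 row2 -> MISS (open row2); precharges=2
Acc 9: bank1 row3 -> MISS (open row3); precharges=3
Acc 10: bank2 row0 -> MISS (open row0); precharges=4
Acc 11: bank1 row1 -> MISS (open row1); precharges=5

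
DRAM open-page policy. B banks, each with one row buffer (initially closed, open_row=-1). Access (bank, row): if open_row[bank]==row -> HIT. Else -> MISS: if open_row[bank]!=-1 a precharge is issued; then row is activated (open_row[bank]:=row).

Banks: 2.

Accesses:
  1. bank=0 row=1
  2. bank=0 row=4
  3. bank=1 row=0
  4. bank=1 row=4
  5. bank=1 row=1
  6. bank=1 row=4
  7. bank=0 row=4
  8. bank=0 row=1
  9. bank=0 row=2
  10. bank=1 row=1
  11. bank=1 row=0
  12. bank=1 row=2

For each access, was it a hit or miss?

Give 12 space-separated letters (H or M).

Answer: M M M M M M H M M M M M

Derivation:
Acc 1: bank0 row1 -> MISS (open row1); precharges=0
Acc 2: bank0 row4 -> MISS (open row4); precharges=1
Acc 3: bank1 row0 -> MISS (open row0); precharges=1
Acc 4: bank1 row4 -> MISS (open row4); precharges=2
Acc 5: bank1 row1 -> MISS (open row1); precharges=3
Acc 6: bank1 row4 -> MISS (open row4); precharges=4
Acc 7: bank0 row4 -> HIT
Acc 8: bank0 row1 -> MISS (open row1); precharges=5
Acc 9: bank0 row2 -> MISS (open row2); precharges=6
Acc 10: bank1 row1 -> MISS (open row1); precharges=7
Acc 11: bank1 row0 -> MISS (open row0); precharges=8
Acc 12: bank1 row2 -> MISS (open row2); precharges=9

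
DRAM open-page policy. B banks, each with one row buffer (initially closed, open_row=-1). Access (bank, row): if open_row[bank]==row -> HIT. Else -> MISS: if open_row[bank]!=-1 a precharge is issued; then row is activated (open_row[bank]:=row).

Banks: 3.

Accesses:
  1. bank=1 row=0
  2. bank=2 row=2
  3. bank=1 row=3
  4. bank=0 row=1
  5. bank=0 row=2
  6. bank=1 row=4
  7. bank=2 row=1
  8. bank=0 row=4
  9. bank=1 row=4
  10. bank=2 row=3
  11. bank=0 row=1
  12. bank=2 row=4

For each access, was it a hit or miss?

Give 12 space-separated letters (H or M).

Acc 1: bank1 row0 -> MISS (open row0); precharges=0
Acc 2: bank2 row2 -> MISS (open row2); precharges=0
Acc 3: bank1 row3 -> MISS (open row3); precharges=1
Acc 4: bank0 row1 -> MISS (open row1); precharges=1
Acc 5: bank0 row2 -> MISS (open row2); precharges=2
Acc 6: bank1 row4 -> MISS (open row4); precharges=3
Acc 7: bank2 row1 -> MISS (open row1); precharges=4
Acc 8: bank0 row4 -> MISS (open row4); precharges=5
Acc 9: bank1 row4 -> HIT
Acc 10: bank2 row3 -> MISS (open row3); precharges=6
Acc 11: bank0 row1 -> MISS (open row1); precharges=7
Acc 12: bank2 row4 -> MISS (open row4); precharges=8

Answer: M M M M M M M M H M M M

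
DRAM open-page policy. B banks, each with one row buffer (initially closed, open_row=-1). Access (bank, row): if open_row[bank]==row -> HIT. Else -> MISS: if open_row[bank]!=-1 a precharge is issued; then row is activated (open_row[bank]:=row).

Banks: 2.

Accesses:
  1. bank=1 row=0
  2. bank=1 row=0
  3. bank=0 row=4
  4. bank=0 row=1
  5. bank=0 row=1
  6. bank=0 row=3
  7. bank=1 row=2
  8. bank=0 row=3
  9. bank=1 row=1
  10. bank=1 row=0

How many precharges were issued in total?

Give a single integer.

Acc 1: bank1 row0 -> MISS (open row0); precharges=0
Acc 2: bank1 row0 -> HIT
Acc 3: bank0 row4 -> MISS (open row4); precharges=0
Acc 4: bank0 row1 -> MISS (open row1); precharges=1
Acc 5: bank0 row1 -> HIT
Acc 6: bank0 row3 -> MISS (open row3); precharges=2
Acc 7: bank1 row2 -> MISS (open row2); precharges=3
Acc 8: bank0 row3 -> HIT
Acc 9: bank1 row1 -> MISS (open row1); precharges=4
Acc 10: bank1 row0 -> MISS (open row0); precharges=5

Answer: 5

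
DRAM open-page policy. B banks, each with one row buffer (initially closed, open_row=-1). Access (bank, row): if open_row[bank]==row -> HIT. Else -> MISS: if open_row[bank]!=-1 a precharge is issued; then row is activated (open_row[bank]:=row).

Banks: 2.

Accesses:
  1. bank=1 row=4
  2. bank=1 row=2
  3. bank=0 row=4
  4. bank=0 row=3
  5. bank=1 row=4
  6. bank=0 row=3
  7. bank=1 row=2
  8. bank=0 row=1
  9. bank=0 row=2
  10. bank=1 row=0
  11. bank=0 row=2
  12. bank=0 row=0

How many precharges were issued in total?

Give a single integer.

Acc 1: bank1 row4 -> MISS (open row4); precharges=0
Acc 2: bank1 row2 -> MISS (open row2); precharges=1
Acc 3: bank0 row4 -> MISS (open row4); precharges=1
Acc 4: bank0 row3 -> MISS (open row3); precharges=2
Acc 5: bank1 row4 -> MISS (open row4); precharges=3
Acc 6: bank0 row3 -> HIT
Acc 7: bank1 row2 -> MISS (open row2); precharges=4
Acc 8: bank0 row1 -> MISS (open row1); precharges=5
Acc 9: bank0 row2 -> MISS (open row2); precharges=6
Acc 10: bank1 row0 -> MISS (open row0); precharges=7
Acc 11: bank0 row2 -> HIT
Acc 12: bank0 row0 -> MISS (open row0); precharges=8

Answer: 8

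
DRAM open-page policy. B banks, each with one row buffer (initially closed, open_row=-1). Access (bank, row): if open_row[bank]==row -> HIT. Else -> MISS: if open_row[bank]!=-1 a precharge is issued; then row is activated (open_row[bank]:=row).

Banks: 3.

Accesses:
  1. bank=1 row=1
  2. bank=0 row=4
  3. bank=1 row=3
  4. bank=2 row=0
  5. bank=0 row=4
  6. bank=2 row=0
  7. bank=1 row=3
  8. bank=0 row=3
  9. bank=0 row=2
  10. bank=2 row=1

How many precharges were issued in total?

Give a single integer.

Answer: 4

Derivation:
Acc 1: bank1 row1 -> MISS (open row1); precharges=0
Acc 2: bank0 row4 -> MISS (open row4); precharges=0
Acc 3: bank1 row3 -> MISS (open row3); precharges=1
Acc 4: bank2 row0 -> MISS (open row0); precharges=1
Acc 5: bank0 row4 -> HIT
Acc 6: bank2 row0 -> HIT
Acc 7: bank1 row3 -> HIT
Acc 8: bank0 row3 -> MISS (open row3); precharges=2
Acc 9: bank0 row2 -> MISS (open row2); precharges=3
Acc 10: bank2 row1 -> MISS (open row1); precharges=4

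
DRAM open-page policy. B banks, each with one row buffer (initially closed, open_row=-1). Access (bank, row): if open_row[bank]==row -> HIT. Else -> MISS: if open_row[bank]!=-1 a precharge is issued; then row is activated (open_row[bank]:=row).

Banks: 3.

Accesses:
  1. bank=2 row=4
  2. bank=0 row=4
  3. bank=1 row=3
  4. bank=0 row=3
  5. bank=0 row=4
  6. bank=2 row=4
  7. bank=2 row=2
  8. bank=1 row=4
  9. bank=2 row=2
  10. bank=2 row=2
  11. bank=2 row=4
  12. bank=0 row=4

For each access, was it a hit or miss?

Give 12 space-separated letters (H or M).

Answer: M M M M M H M M H H M H

Derivation:
Acc 1: bank2 row4 -> MISS (open row4); precharges=0
Acc 2: bank0 row4 -> MISS (open row4); precharges=0
Acc 3: bank1 row3 -> MISS (open row3); precharges=0
Acc 4: bank0 row3 -> MISS (open row3); precharges=1
Acc 5: bank0 row4 -> MISS (open row4); precharges=2
Acc 6: bank2 row4 -> HIT
Acc 7: bank2 row2 -> MISS (open row2); precharges=3
Acc 8: bank1 row4 -> MISS (open row4); precharges=4
Acc 9: bank2 row2 -> HIT
Acc 10: bank2 row2 -> HIT
Acc 11: bank2 row4 -> MISS (open row4); precharges=5
Acc 12: bank0 row4 -> HIT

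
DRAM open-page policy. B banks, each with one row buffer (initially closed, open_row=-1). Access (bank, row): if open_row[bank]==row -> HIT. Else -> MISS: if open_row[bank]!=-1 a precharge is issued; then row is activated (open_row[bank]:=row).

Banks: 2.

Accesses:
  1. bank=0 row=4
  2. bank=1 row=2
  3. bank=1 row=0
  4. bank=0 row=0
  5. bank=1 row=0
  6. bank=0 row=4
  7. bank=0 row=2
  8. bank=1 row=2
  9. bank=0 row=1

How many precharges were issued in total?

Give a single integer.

Answer: 6

Derivation:
Acc 1: bank0 row4 -> MISS (open row4); precharges=0
Acc 2: bank1 row2 -> MISS (open row2); precharges=0
Acc 3: bank1 row0 -> MISS (open row0); precharges=1
Acc 4: bank0 row0 -> MISS (open row0); precharges=2
Acc 5: bank1 row0 -> HIT
Acc 6: bank0 row4 -> MISS (open row4); precharges=3
Acc 7: bank0 row2 -> MISS (open row2); precharges=4
Acc 8: bank1 row2 -> MISS (open row2); precharges=5
Acc 9: bank0 row1 -> MISS (open row1); precharges=6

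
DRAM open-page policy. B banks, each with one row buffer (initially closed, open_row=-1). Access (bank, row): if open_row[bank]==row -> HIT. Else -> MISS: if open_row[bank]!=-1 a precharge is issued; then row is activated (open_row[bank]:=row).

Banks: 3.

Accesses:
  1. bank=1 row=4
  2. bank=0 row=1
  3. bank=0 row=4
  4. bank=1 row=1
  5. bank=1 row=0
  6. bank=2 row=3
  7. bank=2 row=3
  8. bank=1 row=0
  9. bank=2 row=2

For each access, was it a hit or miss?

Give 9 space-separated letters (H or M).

Answer: M M M M M M H H M

Derivation:
Acc 1: bank1 row4 -> MISS (open row4); precharges=0
Acc 2: bank0 row1 -> MISS (open row1); precharges=0
Acc 3: bank0 row4 -> MISS (open row4); precharges=1
Acc 4: bank1 row1 -> MISS (open row1); precharges=2
Acc 5: bank1 row0 -> MISS (open row0); precharges=3
Acc 6: bank2 row3 -> MISS (open row3); precharges=3
Acc 7: bank2 row3 -> HIT
Acc 8: bank1 row0 -> HIT
Acc 9: bank2 row2 -> MISS (open row2); precharges=4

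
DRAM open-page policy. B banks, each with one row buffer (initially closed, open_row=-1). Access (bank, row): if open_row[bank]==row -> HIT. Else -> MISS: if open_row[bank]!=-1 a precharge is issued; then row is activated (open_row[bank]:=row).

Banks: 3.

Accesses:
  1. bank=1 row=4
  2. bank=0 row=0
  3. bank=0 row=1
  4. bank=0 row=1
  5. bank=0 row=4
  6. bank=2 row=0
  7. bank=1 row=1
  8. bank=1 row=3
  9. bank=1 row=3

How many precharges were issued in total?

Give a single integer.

Answer: 4

Derivation:
Acc 1: bank1 row4 -> MISS (open row4); precharges=0
Acc 2: bank0 row0 -> MISS (open row0); precharges=0
Acc 3: bank0 row1 -> MISS (open row1); precharges=1
Acc 4: bank0 row1 -> HIT
Acc 5: bank0 row4 -> MISS (open row4); precharges=2
Acc 6: bank2 row0 -> MISS (open row0); precharges=2
Acc 7: bank1 row1 -> MISS (open row1); precharges=3
Acc 8: bank1 row3 -> MISS (open row3); precharges=4
Acc 9: bank1 row3 -> HIT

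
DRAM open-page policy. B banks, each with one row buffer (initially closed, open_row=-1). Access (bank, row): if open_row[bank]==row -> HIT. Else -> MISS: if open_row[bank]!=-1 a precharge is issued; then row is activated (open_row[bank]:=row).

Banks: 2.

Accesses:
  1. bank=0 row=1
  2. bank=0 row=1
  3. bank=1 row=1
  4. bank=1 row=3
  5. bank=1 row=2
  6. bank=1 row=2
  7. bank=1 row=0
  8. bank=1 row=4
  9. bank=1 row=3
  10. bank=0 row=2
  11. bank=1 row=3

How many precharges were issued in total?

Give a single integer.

Acc 1: bank0 row1 -> MISS (open row1); precharges=0
Acc 2: bank0 row1 -> HIT
Acc 3: bank1 row1 -> MISS (open row1); precharges=0
Acc 4: bank1 row3 -> MISS (open row3); precharges=1
Acc 5: bank1 row2 -> MISS (open row2); precharges=2
Acc 6: bank1 row2 -> HIT
Acc 7: bank1 row0 -> MISS (open row0); precharges=3
Acc 8: bank1 row4 -> MISS (open row4); precharges=4
Acc 9: bank1 row3 -> MISS (open row3); precharges=5
Acc 10: bank0 row2 -> MISS (open row2); precharges=6
Acc 11: bank1 row3 -> HIT

Answer: 6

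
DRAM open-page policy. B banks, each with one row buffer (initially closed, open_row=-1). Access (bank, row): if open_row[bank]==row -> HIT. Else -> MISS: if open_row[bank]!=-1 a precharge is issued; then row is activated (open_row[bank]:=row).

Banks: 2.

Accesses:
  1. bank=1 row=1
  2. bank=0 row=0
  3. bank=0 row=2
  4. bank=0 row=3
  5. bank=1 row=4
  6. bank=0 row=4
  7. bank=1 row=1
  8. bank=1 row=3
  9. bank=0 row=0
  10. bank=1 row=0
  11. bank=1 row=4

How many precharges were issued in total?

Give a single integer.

Answer: 9

Derivation:
Acc 1: bank1 row1 -> MISS (open row1); precharges=0
Acc 2: bank0 row0 -> MISS (open row0); precharges=0
Acc 3: bank0 row2 -> MISS (open row2); precharges=1
Acc 4: bank0 row3 -> MISS (open row3); precharges=2
Acc 5: bank1 row4 -> MISS (open row4); precharges=3
Acc 6: bank0 row4 -> MISS (open row4); precharges=4
Acc 7: bank1 row1 -> MISS (open row1); precharges=5
Acc 8: bank1 row3 -> MISS (open row3); precharges=6
Acc 9: bank0 row0 -> MISS (open row0); precharges=7
Acc 10: bank1 row0 -> MISS (open row0); precharges=8
Acc 11: bank1 row4 -> MISS (open row4); precharges=9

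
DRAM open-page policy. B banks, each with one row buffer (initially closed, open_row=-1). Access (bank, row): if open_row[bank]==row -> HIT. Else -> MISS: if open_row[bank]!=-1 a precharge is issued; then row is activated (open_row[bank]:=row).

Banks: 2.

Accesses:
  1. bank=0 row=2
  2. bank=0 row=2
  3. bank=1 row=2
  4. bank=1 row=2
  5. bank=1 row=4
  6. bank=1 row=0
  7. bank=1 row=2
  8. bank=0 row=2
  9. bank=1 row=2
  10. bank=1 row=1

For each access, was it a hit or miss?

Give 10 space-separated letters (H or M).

Acc 1: bank0 row2 -> MISS (open row2); precharges=0
Acc 2: bank0 row2 -> HIT
Acc 3: bank1 row2 -> MISS (open row2); precharges=0
Acc 4: bank1 row2 -> HIT
Acc 5: bank1 row4 -> MISS (open row4); precharges=1
Acc 6: bank1 row0 -> MISS (open row0); precharges=2
Acc 7: bank1 row2 -> MISS (open row2); precharges=3
Acc 8: bank0 row2 -> HIT
Acc 9: bank1 row2 -> HIT
Acc 10: bank1 row1 -> MISS (open row1); precharges=4

Answer: M H M H M M M H H M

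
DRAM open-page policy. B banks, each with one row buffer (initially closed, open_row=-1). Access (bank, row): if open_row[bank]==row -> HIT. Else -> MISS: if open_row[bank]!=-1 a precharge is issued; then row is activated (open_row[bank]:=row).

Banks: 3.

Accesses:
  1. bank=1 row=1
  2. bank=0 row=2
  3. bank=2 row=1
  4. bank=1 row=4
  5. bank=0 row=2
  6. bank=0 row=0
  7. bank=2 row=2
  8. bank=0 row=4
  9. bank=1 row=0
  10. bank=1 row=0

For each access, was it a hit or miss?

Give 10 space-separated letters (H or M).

Acc 1: bank1 row1 -> MISS (open row1); precharges=0
Acc 2: bank0 row2 -> MISS (open row2); precharges=0
Acc 3: bank2 row1 -> MISS (open row1); precharges=0
Acc 4: bank1 row4 -> MISS (open row4); precharges=1
Acc 5: bank0 row2 -> HIT
Acc 6: bank0 row0 -> MISS (open row0); precharges=2
Acc 7: bank2 row2 -> MISS (open row2); precharges=3
Acc 8: bank0 row4 -> MISS (open row4); precharges=4
Acc 9: bank1 row0 -> MISS (open row0); precharges=5
Acc 10: bank1 row0 -> HIT

Answer: M M M M H M M M M H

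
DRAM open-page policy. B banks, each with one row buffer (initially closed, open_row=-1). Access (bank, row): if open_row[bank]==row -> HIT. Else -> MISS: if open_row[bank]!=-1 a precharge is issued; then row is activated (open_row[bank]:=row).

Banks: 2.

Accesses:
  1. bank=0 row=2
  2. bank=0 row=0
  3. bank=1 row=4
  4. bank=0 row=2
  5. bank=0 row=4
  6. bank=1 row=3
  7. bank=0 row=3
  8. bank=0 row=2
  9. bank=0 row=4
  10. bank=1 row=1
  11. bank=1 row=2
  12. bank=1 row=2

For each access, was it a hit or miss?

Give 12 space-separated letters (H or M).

Acc 1: bank0 row2 -> MISS (open row2); precharges=0
Acc 2: bank0 row0 -> MISS (open row0); precharges=1
Acc 3: bank1 row4 -> MISS (open row4); precharges=1
Acc 4: bank0 row2 -> MISS (open row2); precharges=2
Acc 5: bank0 row4 -> MISS (open row4); precharges=3
Acc 6: bank1 row3 -> MISS (open row3); precharges=4
Acc 7: bank0 row3 -> MISS (open row3); precharges=5
Acc 8: bank0 row2 -> MISS (open row2); precharges=6
Acc 9: bank0 row4 -> MISS (open row4); precharges=7
Acc 10: bank1 row1 -> MISS (open row1); precharges=8
Acc 11: bank1 row2 -> MISS (open row2); precharges=9
Acc 12: bank1 row2 -> HIT

Answer: M M M M M M M M M M M H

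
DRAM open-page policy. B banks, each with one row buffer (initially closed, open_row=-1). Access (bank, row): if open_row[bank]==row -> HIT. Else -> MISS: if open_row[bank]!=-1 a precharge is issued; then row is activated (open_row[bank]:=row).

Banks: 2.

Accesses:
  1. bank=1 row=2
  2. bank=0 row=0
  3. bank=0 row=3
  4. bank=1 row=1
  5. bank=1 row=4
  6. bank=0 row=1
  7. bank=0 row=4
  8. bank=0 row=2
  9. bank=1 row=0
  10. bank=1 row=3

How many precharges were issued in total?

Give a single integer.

Answer: 8

Derivation:
Acc 1: bank1 row2 -> MISS (open row2); precharges=0
Acc 2: bank0 row0 -> MISS (open row0); precharges=0
Acc 3: bank0 row3 -> MISS (open row3); precharges=1
Acc 4: bank1 row1 -> MISS (open row1); precharges=2
Acc 5: bank1 row4 -> MISS (open row4); precharges=3
Acc 6: bank0 row1 -> MISS (open row1); precharges=4
Acc 7: bank0 row4 -> MISS (open row4); precharges=5
Acc 8: bank0 row2 -> MISS (open row2); precharges=6
Acc 9: bank1 row0 -> MISS (open row0); precharges=7
Acc 10: bank1 row3 -> MISS (open row3); precharges=8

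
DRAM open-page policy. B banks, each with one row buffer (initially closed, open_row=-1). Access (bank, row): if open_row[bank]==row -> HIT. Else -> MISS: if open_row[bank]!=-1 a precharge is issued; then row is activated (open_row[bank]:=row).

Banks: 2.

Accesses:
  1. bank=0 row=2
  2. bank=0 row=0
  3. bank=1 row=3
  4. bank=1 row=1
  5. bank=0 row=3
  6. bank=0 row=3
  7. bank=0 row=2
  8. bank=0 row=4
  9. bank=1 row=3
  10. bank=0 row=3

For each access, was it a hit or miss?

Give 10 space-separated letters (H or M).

Acc 1: bank0 row2 -> MISS (open row2); precharges=0
Acc 2: bank0 row0 -> MISS (open row0); precharges=1
Acc 3: bank1 row3 -> MISS (open row3); precharges=1
Acc 4: bank1 row1 -> MISS (open row1); precharges=2
Acc 5: bank0 row3 -> MISS (open row3); precharges=3
Acc 6: bank0 row3 -> HIT
Acc 7: bank0 row2 -> MISS (open row2); precharges=4
Acc 8: bank0 row4 -> MISS (open row4); precharges=5
Acc 9: bank1 row3 -> MISS (open row3); precharges=6
Acc 10: bank0 row3 -> MISS (open row3); precharges=7

Answer: M M M M M H M M M M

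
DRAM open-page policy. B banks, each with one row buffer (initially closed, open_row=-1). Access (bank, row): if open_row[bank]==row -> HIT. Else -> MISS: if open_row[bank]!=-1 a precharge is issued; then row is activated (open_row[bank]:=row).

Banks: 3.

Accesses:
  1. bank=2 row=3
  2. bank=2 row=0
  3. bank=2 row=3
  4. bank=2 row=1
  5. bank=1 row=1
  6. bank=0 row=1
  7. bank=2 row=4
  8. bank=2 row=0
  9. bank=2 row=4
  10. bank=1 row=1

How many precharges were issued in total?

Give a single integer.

Answer: 6

Derivation:
Acc 1: bank2 row3 -> MISS (open row3); precharges=0
Acc 2: bank2 row0 -> MISS (open row0); precharges=1
Acc 3: bank2 row3 -> MISS (open row3); precharges=2
Acc 4: bank2 row1 -> MISS (open row1); precharges=3
Acc 5: bank1 row1 -> MISS (open row1); precharges=3
Acc 6: bank0 row1 -> MISS (open row1); precharges=3
Acc 7: bank2 row4 -> MISS (open row4); precharges=4
Acc 8: bank2 row0 -> MISS (open row0); precharges=5
Acc 9: bank2 row4 -> MISS (open row4); precharges=6
Acc 10: bank1 row1 -> HIT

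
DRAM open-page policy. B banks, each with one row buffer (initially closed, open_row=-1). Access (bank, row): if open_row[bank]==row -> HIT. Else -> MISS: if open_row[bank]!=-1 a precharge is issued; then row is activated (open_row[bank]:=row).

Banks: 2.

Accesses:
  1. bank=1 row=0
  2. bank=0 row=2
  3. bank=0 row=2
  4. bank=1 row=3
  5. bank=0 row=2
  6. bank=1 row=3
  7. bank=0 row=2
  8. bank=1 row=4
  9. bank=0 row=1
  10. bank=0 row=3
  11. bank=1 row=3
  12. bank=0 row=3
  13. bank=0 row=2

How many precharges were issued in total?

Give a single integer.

Answer: 6

Derivation:
Acc 1: bank1 row0 -> MISS (open row0); precharges=0
Acc 2: bank0 row2 -> MISS (open row2); precharges=0
Acc 3: bank0 row2 -> HIT
Acc 4: bank1 row3 -> MISS (open row3); precharges=1
Acc 5: bank0 row2 -> HIT
Acc 6: bank1 row3 -> HIT
Acc 7: bank0 row2 -> HIT
Acc 8: bank1 row4 -> MISS (open row4); precharges=2
Acc 9: bank0 row1 -> MISS (open row1); precharges=3
Acc 10: bank0 row3 -> MISS (open row3); precharges=4
Acc 11: bank1 row3 -> MISS (open row3); precharges=5
Acc 12: bank0 row3 -> HIT
Acc 13: bank0 row2 -> MISS (open row2); precharges=6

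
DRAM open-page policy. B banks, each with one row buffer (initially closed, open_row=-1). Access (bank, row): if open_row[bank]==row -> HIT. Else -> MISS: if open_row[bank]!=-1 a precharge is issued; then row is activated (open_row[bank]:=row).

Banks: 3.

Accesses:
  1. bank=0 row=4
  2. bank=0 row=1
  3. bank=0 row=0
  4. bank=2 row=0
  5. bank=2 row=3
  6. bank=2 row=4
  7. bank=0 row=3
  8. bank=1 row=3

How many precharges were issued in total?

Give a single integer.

Answer: 5

Derivation:
Acc 1: bank0 row4 -> MISS (open row4); precharges=0
Acc 2: bank0 row1 -> MISS (open row1); precharges=1
Acc 3: bank0 row0 -> MISS (open row0); precharges=2
Acc 4: bank2 row0 -> MISS (open row0); precharges=2
Acc 5: bank2 row3 -> MISS (open row3); precharges=3
Acc 6: bank2 row4 -> MISS (open row4); precharges=4
Acc 7: bank0 row3 -> MISS (open row3); precharges=5
Acc 8: bank1 row3 -> MISS (open row3); precharges=5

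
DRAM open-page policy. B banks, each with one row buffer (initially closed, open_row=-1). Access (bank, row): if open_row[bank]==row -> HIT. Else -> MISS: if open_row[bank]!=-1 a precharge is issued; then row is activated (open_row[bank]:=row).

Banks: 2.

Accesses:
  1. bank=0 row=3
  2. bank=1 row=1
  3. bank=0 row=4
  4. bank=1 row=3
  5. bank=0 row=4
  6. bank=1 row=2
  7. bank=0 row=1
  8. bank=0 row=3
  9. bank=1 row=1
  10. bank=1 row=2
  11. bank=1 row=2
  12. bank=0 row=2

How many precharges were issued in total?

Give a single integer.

Acc 1: bank0 row3 -> MISS (open row3); precharges=0
Acc 2: bank1 row1 -> MISS (open row1); precharges=0
Acc 3: bank0 row4 -> MISS (open row4); precharges=1
Acc 4: bank1 row3 -> MISS (open row3); precharges=2
Acc 5: bank0 row4 -> HIT
Acc 6: bank1 row2 -> MISS (open row2); precharges=3
Acc 7: bank0 row1 -> MISS (open row1); precharges=4
Acc 8: bank0 row3 -> MISS (open row3); precharges=5
Acc 9: bank1 row1 -> MISS (open row1); precharges=6
Acc 10: bank1 row2 -> MISS (open row2); precharges=7
Acc 11: bank1 row2 -> HIT
Acc 12: bank0 row2 -> MISS (open row2); precharges=8

Answer: 8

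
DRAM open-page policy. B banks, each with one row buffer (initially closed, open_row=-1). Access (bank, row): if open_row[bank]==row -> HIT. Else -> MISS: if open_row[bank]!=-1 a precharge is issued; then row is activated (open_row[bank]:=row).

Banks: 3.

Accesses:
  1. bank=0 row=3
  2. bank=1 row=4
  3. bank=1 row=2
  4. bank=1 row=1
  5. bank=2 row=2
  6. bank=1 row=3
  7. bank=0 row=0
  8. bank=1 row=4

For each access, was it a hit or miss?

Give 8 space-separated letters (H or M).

Acc 1: bank0 row3 -> MISS (open row3); precharges=0
Acc 2: bank1 row4 -> MISS (open row4); precharges=0
Acc 3: bank1 row2 -> MISS (open row2); precharges=1
Acc 4: bank1 row1 -> MISS (open row1); precharges=2
Acc 5: bank2 row2 -> MISS (open row2); precharges=2
Acc 6: bank1 row3 -> MISS (open row3); precharges=3
Acc 7: bank0 row0 -> MISS (open row0); precharges=4
Acc 8: bank1 row4 -> MISS (open row4); precharges=5

Answer: M M M M M M M M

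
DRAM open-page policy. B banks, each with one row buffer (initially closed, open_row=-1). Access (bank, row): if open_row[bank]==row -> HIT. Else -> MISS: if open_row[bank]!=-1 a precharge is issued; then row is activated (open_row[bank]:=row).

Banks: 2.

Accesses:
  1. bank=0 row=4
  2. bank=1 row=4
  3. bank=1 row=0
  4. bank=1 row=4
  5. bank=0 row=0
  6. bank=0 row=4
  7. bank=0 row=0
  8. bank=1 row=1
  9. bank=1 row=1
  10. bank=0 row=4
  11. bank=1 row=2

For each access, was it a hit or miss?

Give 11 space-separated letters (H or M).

Acc 1: bank0 row4 -> MISS (open row4); precharges=0
Acc 2: bank1 row4 -> MISS (open row4); precharges=0
Acc 3: bank1 row0 -> MISS (open row0); precharges=1
Acc 4: bank1 row4 -> MISS (open row4); precharges=2
Acc 5: bank0 row0 -> MISS (open row0); precharges=3
Acc 6: bank0 row4 -> MISS (open row4); precharges=4
Acc 7: bank0 row0 -> MISS (open row0); precharges=5
Acc 8: bank1 row1 -> MISS (open row1); precharges=6
Acc 9: bank1 row1 -> HIT
Acc 10: bank0 row4 -> MISS (open row4); precharges=7
Acc 11: bank1 row2 -> MISS (open row2); precharges=8

Answer: M M M M M M M M H M M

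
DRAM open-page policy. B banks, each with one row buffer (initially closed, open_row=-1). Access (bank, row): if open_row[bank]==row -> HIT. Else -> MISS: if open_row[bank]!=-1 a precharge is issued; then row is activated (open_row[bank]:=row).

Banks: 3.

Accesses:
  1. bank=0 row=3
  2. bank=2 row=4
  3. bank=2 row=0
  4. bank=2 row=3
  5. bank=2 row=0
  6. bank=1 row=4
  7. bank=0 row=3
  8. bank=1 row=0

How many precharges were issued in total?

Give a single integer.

Acc 1: bank0 row3 -> MISS (open row3); precharges=0
Acc 2: bank2 row4 -> MISS (open row4); precharges=0
Acc 3: bank2 row0 -> MISS (open row0); precharges=1
Acc 4: bank2 row3 -> MISS (open row3); precharges=2
Acc 5: bank2 row0 -> MISS (open row0); precharges=3
Acc 6: bank1 row4 -> MISS (open row4); precharges=3
Acc 7: bank0 row3 -> HIT
Acc 8: bank1 row0 -> MISS (open row0); precharges=4

Answer: 4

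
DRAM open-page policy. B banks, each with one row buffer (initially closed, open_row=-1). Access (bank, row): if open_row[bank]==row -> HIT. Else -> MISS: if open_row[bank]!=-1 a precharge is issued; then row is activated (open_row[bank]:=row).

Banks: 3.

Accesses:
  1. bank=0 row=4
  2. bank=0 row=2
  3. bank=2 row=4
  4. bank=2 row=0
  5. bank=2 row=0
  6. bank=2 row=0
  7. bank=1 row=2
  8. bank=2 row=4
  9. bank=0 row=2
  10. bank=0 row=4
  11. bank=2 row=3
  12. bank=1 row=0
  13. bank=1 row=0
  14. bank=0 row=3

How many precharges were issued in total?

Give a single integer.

Answer: 7

Derivation:
Acc 1: bank0 row4 -> MISS (open row4); precharges=0
Acc 2: bank0 row2 -> MISS (open row2); precharges=1
Acc 3: bank2 row4 -> MISS (open row4); precharges=1
Acc 4: bank2 row0 -> MISS (open row0); precharges=2
Acc 5: bank2 row0 -> HIT
Acc 6: bank2 row0 -> HIT
Acc 7: bank1 row2 -> MISS (open row2); precharges=2
Acc 8: bank2 row4 -> MISS (open row4); precharges=3
Acc 9: bank0 row2 -> HIT
Acc 10: bank0 row4 -> MISS (open row4); precharges=4
Acc 11: bank2 row3 -> MISS (open row3); precharges=5
Acc 12: bank1 row0 -> MISS (open row0); precharges=6
Acc 13: bank1 row0 -> HIT
Acc 14: bank0 row3 -> MISS (open row3); precharges=7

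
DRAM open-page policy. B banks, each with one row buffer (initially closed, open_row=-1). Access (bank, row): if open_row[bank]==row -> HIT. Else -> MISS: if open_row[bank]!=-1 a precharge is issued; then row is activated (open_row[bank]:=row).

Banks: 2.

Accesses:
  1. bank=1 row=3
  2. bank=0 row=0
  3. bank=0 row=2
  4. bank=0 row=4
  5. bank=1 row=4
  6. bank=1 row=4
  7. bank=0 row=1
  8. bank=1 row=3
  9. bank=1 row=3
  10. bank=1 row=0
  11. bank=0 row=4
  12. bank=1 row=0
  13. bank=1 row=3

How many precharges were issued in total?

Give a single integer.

Acc 1: bank1 row3 -> MISS (open row3); precharges=0
Acc 2: bank0 row0 -> MISS (open row0); precharges=0
Acc 3: bank0 row2 -> MISS (open row2); precharges=1
Acc 4: bank0 row4 -> MISS (open row4); precharges=2
Acc 5: bank1 row4 -> MISS (open row4); precharges=3
Acc 6: bank1 row4 -> HIT
Acc 7: bank0 row1 -> MISS (open row1); precharges=4
Acc 8: bank1 row3 -> MISS (open row3); precharges=5
Acc 9: bank1 row3 -> HIT
Acc 10: bank1 row0 -> MISS (open row0); precharges=6
Acc 11: bank0 row4 -> MISS (open row4); precharges=7
Acc 12: bank1 row0 -> HIT
Acc 13: bank1 row3 -> MISS (open row3); precharges=8

Answer: 8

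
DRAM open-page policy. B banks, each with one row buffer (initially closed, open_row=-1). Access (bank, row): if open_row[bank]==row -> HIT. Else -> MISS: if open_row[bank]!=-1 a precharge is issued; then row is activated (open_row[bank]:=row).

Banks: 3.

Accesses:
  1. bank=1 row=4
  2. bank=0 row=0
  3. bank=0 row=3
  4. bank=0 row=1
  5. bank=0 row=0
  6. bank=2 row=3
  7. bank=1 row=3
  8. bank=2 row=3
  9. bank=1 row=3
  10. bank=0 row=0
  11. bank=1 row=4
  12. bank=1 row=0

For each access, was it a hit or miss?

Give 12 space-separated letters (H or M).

Acc 1: bank1 row4 -> MISS (open row4); precharges=0
Acc 2: bank0 row0 -> MISS (open row0); precharges=0
Acc 3: bank0 row3 -> MISS (open row3); precharges=1
Acc 4: bank0 row1 -> MISS (open row1); precharges=2
Acc 5: bank0 row0 -> MISS (open row0); precharges=3
Acc 6: bank2 row3 -> MISS (open row3); precharges=3
Acc 7: bank1 row3 -> MISS (open row3); precharges=4
Acc 8: bank2 row3 -> HIT
Acc 9: bank1 row3 -> HIT
Acc 10: bank0 row0 -> HIT
Acc 11: bank1 row4 -> MISS (open row4); precharges=5
Acc 12: bank1 row0 -> MISS (open row0); precharges=6

Answer: M M M M M M M H H H M M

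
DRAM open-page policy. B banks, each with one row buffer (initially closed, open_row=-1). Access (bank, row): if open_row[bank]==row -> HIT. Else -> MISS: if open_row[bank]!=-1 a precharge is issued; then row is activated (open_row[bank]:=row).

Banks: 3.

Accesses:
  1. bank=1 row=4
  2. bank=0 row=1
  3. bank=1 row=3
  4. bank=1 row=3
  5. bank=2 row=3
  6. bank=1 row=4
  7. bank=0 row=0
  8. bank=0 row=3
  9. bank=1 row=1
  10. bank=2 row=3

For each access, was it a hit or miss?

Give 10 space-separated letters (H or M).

Answer: M M M H M M M M M H

Derivation:
Acc 1: bank1 row4 -> MISS (open row4); precharges=0
Acc 2: bank0 row1 -> MISS (open row1); precharges=0
Acc 3: bank1 row3 -> MISS (open row3); precharges=1
Acc 4: bank1 row3 -> HIT
Acc 5: bank2 row3 -> MISS (open row3); precharges=1
Acc 6: bank1 row4 -> MISS (open row4); precharges=2
Acc 7: bank0 row0 -> MISS (open row0); precharges=3
Acc 8: bank0 row3 -> MISS (open row3); precharges=4
Acc 9: bank1 row1 -> MISS (open row1); precharges=5
Acc 10: bank2 row3 -> HIT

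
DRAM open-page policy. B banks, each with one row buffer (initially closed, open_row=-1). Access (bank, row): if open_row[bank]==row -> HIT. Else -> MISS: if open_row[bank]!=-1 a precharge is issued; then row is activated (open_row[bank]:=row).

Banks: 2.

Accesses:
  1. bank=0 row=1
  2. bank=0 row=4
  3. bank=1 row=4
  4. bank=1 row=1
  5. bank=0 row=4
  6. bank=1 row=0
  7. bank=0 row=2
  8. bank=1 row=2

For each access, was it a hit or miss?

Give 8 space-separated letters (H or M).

Acc 1: bank0 row1 -> MISS (open row1); precharges=0
Acc 2: bank0 row4 -> MISS (open row4); precharges=1
Acc 3: bank1 row4 -> MISS (open row4); precharges=1
Acc 4: bank1 row1 -> MISS (open row1); precharges=2
Acc 5: bank0 row4 -> HIT
Acc 6: bank1 row0 -> MISS (open row0); precharges=3
Acc 7: bank0 row2 -> MISS (open row2); precharges=4
Acc 8: bank1 row2 -> MISS (open row2); precharges=5

Answer: M M M M H M M M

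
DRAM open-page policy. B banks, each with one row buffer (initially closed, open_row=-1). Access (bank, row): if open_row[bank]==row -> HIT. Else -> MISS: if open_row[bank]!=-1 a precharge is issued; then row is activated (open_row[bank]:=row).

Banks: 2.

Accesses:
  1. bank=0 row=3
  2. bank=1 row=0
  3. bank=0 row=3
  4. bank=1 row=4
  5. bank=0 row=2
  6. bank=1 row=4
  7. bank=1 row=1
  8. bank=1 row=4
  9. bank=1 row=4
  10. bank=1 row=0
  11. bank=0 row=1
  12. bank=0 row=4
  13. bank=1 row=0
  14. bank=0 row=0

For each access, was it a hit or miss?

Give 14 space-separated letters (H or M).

Acc 1: bank0 row3 -> MISS (open row3); precharges=0
Acc 2: bank1 row0 -> MISS (open row0); precharges=0
Acc 3: bank0 row3 -> HIT
Acc 4: bank1 row4 -> MISS (open row4); precharges=1
Acc 5: bank0 row2 -> MISS (open row2); precharges=2
Acc 6: bank1 row4 -> HIT
Acc 7: bank1 row1 -> MISS (open row1); precharges=3
Acc 8: bank1 row4 -> MISS (open row4); precharges=4
Acc 9: bank1 row4 -> HIT
Acc 10: bank1 row0 -> MISS (open row0); precharges=5
Acc 11: bank0 row1 -> MISS (open row1); precharges=6
Acc 12: bank0 row4 -> MISS (open row4); precharges=7
Acc 13: bank1 row0 -> HIT
Acc 14: bank0 row0 -> MISS (open row0); precharges=8

Answer: M M H M M H M M H M M M H M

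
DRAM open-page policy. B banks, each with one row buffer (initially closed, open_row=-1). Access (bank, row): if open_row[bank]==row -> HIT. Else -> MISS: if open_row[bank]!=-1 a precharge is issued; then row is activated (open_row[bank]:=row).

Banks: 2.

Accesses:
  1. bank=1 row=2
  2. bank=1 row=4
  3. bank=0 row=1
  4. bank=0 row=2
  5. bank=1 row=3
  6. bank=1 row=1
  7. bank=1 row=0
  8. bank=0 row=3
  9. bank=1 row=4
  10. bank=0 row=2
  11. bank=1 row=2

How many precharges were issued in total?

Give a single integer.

Answer: 9

Derivation:
Acc 1: bank1 row2 -> MISS (open row2); precharges=0
Acc 2: bank1 row4 -> MISS (open row4); precharges=1
Acc 3: bank0 row1 -> MISS (open row1); precharges=1
Acc 4: bank0 row2 -> MISS (open row2); precharges=2
Acc 5: bank1 row3 -> MISS (open row3); precharges=3
Acc 6: bank1 row1 -> MISS (open row1); precharges=4
Acc 7: bank1 row0 -> MISS (open row0); precharges=5
Acc 8: bank0 row3 -> MISS (open row3); precharges=6
Acc 9: bank1 row4 -> MISS (open row4); precharges=7
Acc 10: bank0 row2 -> MISS (open row2); precharges=8
Acc 11: bank1 row2 -> MISS (open row2); precharges=9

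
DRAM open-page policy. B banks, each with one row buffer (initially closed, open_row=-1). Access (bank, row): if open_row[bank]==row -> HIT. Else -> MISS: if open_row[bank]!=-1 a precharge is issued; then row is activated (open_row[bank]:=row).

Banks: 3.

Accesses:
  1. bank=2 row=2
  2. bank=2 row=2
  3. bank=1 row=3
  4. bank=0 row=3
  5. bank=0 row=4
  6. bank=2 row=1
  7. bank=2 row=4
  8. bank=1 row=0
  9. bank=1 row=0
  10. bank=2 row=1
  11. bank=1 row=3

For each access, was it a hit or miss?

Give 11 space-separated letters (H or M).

Answer: M H M M M M M M H M M

Derivation:
Acc 1: bank2 row2 -> MISS (open row2); precharges=0
Acc 2: bank2 row2 -> HIT
Acc 3: bank1 row3 -> MISS (open row3); precharges=0
Acc 4: bank0 row3 -> MISS (open row3); precharges=0
Acc 5: bank0 row4 -> MISS (open row4); precharges=1
Acc 6: bank2 row1 -> MISS (open row1); precharges=2
Acc 7: bank2 row4 -> MISS (open row4); precharges=3
Acc 8: bank1 row0 -> MISS (open row0); precharges=4
Acc 9: bank1 row0 -> HIT
Acc 10: bank2 row1 -> MISS (open row1); precharges=5
Acc 11: bank1 row3 -> MISS (open row3); precharges=6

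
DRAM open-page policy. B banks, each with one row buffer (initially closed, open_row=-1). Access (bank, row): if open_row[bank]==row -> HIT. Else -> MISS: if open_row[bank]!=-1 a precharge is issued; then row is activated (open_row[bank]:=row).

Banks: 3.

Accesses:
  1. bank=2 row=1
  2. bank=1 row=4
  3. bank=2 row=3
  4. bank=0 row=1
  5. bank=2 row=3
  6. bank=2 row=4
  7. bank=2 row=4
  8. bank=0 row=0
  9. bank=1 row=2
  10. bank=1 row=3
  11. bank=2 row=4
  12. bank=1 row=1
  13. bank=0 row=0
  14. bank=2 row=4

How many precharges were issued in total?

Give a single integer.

Acc 1: bank2 row1 -> MISS (open row1); precharges=0
Acc 2: bank1 row4 -> MISS (open row4); precharges=0
Acc 3: bank2 row3 -> MISS (open row3); precharges=1
Acc 4: bank0 row1 -> MISS (open row1); precharges=1
Acc 5: bank2 row3 -> HIT
Acc 6: bank2 row4 -> MISS (open row4); precharges=2
Acc 7: bank2 row4 -> HIT
Acc 8: bank0 row0 -> MISS (open row0); precharges=3
Acc 9: bank1 row2 -> MISS (open row2); precharges=4
Acc 10: bank1 row3 -> MISS (open row3); precharges=5
Acc 11: bank2 row4 -> HIT
Acc 12: bank1 row1 -> MISS (open row1); precharges=6
Acc 13: bank0 row0 -> HIT
Acc 14: bank2 row4 -> HIT

Answer: 6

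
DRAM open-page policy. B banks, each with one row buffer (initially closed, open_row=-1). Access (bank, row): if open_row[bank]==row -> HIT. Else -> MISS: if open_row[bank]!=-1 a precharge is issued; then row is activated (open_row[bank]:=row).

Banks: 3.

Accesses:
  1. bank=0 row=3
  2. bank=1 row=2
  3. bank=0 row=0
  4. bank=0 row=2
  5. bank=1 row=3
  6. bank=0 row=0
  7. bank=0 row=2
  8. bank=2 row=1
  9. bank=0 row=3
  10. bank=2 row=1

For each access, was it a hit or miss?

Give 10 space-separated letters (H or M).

Answer: M M M M M M M M M H

Derivation:
Acc 1: bank0 row3 -> MISS (open row3); precharges=0
Acc 2: bank1 row2 -> MISS (open row2); precharges=0
Acc 3: bank0 row0 -> MISS (open row0); precharges=1
Acc 4: bank0 row2 -> MISS (open row2); precharges=2
Acc 5: bank1 row3 -> MISS (open row3); precharges=3
Acc 6: bank0 row0 -> MISS (open row0); precharges=4
Acc 7: bank0 row2 -> MISS (open row2); precharges=5
Acc 8: bank2 row1 -> MISS (open row1); precharges=5
Acc 9: bank0 row3 -> MISS (open row3); precharges=6
Acc 10: bank2 row1 -> HIT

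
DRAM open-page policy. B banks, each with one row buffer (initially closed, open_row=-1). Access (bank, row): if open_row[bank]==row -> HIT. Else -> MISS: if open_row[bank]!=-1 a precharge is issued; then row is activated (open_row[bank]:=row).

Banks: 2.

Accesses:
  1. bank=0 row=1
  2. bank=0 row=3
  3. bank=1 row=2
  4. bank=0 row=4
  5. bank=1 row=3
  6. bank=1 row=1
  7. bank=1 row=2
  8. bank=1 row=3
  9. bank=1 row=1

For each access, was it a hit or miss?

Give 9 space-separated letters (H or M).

Answer: M M M M M M M M M

Derivation:
Acc 1: bank0 row1 -> MISS (open row1); precharges=0
Acc 2: bank0 row3 -> MISS (open row3); precharges=1
Acc 3: bank1 row2 -> MISS (open row2); precharges=1
Acc 4: bank0 row4 -> MISS (open row4); precharges=2
Acc 5: bank1 row3 -> MISS (open row3); precharges=3
Acc 6: bank1 row1 -> MISS (open row1); precharges=4
Acc 7: bank1 row2 -> MISS (open row2); precharges=5
Acc 8: bank1 row3 -> MISS (open row3); precharges=6
Acc 9: bank1 row1 -> MISS (open row1); precharges=7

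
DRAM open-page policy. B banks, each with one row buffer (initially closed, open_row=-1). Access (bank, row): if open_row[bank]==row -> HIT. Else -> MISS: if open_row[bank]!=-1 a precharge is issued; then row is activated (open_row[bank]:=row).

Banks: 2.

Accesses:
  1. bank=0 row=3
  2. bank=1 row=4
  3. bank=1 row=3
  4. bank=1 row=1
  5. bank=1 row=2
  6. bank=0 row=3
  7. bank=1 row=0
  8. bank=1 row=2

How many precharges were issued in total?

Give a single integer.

Acc 1: bank0 row3 -> MISS (open row3); precharges=0
Acc 2: bank1 row4 -> MISS (open row4); precharges=0
Acc 3: bank1 row3 -> MISS (open row3); precharges=1
Acc 4: bank1 row1 -> MISS (open row1); precharges=2
Acc 5: bank1 row2 -> MISS (open row2); precharges=3
Acc 6: bank0 row3 -> HIT
Acc 7: bank1 row0 -> MISS (open row0); precharges=4
Acc 8: bank1 row2 -> MISS (open row2); precharges=5

Answer: 5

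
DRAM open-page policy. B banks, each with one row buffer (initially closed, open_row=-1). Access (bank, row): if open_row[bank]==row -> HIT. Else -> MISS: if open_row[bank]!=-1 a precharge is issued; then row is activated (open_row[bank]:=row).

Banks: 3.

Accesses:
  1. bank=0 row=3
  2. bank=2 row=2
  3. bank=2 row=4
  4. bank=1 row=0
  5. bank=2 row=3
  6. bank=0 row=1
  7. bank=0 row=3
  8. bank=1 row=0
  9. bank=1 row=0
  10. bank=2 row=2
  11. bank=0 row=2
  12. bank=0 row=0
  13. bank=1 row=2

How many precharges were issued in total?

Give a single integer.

Acc 1: bank0 row3 -> MISS (open row3); precharges=0
Acc 2: bank2 row2 -> MISS (open row2); precharges=0
Acc 3: bank2 row4 -> MISS (open row4); precharges=1
Acc 4: bank1 row0 -> MISS (open row0); precharges=1
Acc 5: bank2 row3 -> MISS (open row3); precharges=2
Acc 6: bank0 row1 -> MISS (open row1); precharges=3
Acc 7: bank0 row3 -> MISS (open row3); precharges=4
Acc 8: bank1 row0 -> HIT
Acc 9: bank1 row0 -> HIT
Acc 10: bank2 row2 -> MISS (open row2); precharges=5
Acc 11: bank0 row2 -> MISS (open row2); precharges=6
Acc 12: bank0 row0 -> MISS (open row0); precharges=7
Acc 13: bank1 row2 -> MISS (open row2); precharges=8

Answer: 8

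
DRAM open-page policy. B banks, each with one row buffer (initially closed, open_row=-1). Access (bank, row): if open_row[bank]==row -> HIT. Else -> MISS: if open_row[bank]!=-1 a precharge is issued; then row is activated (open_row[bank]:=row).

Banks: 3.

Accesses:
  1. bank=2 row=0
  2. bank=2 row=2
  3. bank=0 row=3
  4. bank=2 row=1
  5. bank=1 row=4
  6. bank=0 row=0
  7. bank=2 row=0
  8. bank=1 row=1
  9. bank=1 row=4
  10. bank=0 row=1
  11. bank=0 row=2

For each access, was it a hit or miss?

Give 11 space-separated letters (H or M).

Answer: M M M M M M M M M M M

Derivation:
Acc 1: bank2 row0 -> MISS (open row0); precharges=0
Acc 2: bank2 row2 -> MISS (open row2); precharges=1
Acc 3: bank0 row3 -> MISS (open row3); precharges=1
Acc 4: bank2 row1 -> MISS (open row1); precharges=2
Acc 5: bank1 row4 -> MISS (open row4); precharges=2
Acc 6: bank0 row0 -> MISS (open row0); precharges=3
Acc 7: bank2 row0 -> MISS (open row0); precharges=4
Acc 8: bank1 row1 -> MISS (open row1); precharges=5
Acc 9: bank1 row4 -> MISS (open row4); precharges=6
Acc 10: bank0 row1 -> MISS (open row1); precharges=7
Acc 11: bank0 row2 -> MISS (open row2); precharges=8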